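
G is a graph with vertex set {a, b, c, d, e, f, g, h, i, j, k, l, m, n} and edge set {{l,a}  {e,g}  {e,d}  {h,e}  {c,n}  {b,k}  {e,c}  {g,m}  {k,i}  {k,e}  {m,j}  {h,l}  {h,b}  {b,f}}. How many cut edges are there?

10

The edges on the cycle h-b-k-e-h are not bridges since each lies on that cycle.
But removing c-e disconnects c from e; removing l-a disconnects l from a; removing e-d disconnects e from d; removing g-e disconnects g from e — these are bridges.
In total 10 edges are bridges.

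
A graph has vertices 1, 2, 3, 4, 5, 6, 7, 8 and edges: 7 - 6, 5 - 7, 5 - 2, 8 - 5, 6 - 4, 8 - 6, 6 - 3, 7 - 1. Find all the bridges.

The edges on the cycle 8-5-7-6-8 are not bridges since each lies on that cycle.
But removing 5 - 2 disconnects 5 from 2; removing 6 - 3 disconnects 6 from 3; removing 7 - 1 disconnects 7 from 1; removing 6 - 4 disconnects 6 from 4 — these are bridges.

1-7, 2-5, 3-6, 4-6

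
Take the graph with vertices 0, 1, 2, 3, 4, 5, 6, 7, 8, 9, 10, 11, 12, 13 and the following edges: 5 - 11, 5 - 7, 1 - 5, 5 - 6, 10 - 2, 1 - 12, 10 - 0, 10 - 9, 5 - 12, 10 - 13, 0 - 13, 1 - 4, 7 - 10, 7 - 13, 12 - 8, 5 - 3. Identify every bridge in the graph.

1-4, 10-2, 10-9, 11-5, 12-8, 3-5, 5-6, 5-7

The edges on the cycle 7-10-0-13-7 are not bridges since each lies on that cycle.
But removing 11 - 5 disconnects 11 from 5; removing 6 - 5 disconnects 6 from 5; removing 3 - 5 disconnects 3 from 5; removing 8 - 12 disconnects 8 from 12 — these are bridges.
In total 8 edges are bridges.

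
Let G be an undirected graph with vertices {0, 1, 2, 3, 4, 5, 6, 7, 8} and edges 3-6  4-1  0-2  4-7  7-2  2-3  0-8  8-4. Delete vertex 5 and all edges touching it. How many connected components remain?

With 5 gone, the remaining components are: {0, 1, 2, 3, 4, 6, 7, 8}.
That is 1 component.

1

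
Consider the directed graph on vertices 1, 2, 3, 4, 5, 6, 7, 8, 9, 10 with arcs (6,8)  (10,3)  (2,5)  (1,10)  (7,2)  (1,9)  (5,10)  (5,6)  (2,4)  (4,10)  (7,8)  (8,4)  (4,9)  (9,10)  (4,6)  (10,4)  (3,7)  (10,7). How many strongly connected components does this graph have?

{2, 3, 4, 5, 6, 7, 8, 9, 10} are all mutually reachable — one SCC of size 9.
{1} is an SCC by itself.
That gives 2 strongly connected components.

2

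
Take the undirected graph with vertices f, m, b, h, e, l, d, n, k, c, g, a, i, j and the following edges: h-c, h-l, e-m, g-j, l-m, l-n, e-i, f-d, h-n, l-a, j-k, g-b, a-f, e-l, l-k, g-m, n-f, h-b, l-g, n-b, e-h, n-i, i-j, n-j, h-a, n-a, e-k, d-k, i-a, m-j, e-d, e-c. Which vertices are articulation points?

Removing e, for instance, still leaves 1 component. No single vertex removal increases the component count — the graph has no articulation points.

none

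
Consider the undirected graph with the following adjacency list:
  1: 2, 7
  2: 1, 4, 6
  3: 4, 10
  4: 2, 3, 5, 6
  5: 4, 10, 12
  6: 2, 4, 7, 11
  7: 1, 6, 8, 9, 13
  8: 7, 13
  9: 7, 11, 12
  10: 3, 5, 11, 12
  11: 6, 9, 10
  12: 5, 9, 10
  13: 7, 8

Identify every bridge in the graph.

none

The edges on the cycle 7-13-8-7 are not bridges since each lies on that cycle.
Every edge lies on some cycle, so there are no bridges.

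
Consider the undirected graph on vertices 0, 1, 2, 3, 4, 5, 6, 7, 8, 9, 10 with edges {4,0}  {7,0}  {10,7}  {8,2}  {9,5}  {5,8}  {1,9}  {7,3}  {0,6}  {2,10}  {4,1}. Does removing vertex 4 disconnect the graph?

Deleting 4 leaves 1 component (was 1) (its neighbors 0, 1 remain connected to each other), so 4 is not a cut vertex.

No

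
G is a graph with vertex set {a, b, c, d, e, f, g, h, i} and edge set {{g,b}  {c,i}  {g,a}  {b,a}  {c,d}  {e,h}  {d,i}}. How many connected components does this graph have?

4

f is isolated — a component by itself.
Starting from e we can reach e, h. That is one component of size 2.
Starting from a we can reach a, b, g. That is one component of size 3.
Starting from c we can reach c, d, i. That is one component of size 3.
Total: 4 components.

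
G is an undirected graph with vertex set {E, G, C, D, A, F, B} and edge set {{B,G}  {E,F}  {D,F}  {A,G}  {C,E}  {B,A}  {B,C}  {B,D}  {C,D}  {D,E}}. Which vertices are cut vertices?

B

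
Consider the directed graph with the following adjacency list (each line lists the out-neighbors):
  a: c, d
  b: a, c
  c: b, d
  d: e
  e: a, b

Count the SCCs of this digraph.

1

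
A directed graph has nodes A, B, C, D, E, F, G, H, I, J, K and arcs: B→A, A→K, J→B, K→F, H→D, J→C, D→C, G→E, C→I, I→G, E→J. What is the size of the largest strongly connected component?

{C, E, G, I, J} are all mutually reachable — one SCC of size 5.
{D} is an SCC by itself.
{B} is an SCC by itself.
{A} is an SCC by itself.
{K} is an SCC by itself.
(and 2 more singleton SCCs)
The largest has 5 vertices.

5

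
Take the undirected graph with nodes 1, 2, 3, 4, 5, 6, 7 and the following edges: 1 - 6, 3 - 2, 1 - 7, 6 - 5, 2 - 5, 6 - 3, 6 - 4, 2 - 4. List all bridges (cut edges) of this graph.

The edges on the cycle 6-3-2-4-6 are not bridges since each lies on that cycle.
But removing 1 - 6 disconnects 1 from 6; removing 1 - 7 disconnects 1 from 7 — these are bridges.

1-6, 1-7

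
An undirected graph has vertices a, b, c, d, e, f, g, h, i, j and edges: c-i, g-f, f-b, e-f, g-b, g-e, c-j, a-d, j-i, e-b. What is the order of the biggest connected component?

h is isolated — a component by itself.
Starting from a we can reach a, d. That is one component of size 2.
Starting from c we can reach c, i, j. That is one component of size 3.
Starting from b we can reach b, e, f, g. That is one component of size 4.
The largest has 4 vertices.

4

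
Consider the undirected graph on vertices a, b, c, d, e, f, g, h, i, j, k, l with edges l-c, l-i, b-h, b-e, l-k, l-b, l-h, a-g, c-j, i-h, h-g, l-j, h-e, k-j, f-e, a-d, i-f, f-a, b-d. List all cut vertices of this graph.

Removing l increases the component count from 1 to 2, so l is a cut vertex.
By contrast removing b leaves 1 component; it is not a cut vertex. No other vertex is a cut vertex either.

l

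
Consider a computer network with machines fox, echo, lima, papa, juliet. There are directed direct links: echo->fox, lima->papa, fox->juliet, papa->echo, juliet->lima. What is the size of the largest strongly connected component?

5

{fox, echo, lima, papa, juliet} are all mutually reachable — one SCC of size 5.
The largest has 5 vertices.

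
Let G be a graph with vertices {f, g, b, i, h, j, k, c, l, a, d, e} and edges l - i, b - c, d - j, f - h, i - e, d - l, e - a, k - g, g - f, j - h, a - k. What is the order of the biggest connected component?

10

Starting from b we can reach b, c. That is one component of size 2.
Starting from a we can reach a, d, e, f, g, h, i, j, k, l. That is one component of size 10.
The largest has 10 vertices.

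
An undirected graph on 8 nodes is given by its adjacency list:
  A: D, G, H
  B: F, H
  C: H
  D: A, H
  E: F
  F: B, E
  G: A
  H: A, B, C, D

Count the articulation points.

4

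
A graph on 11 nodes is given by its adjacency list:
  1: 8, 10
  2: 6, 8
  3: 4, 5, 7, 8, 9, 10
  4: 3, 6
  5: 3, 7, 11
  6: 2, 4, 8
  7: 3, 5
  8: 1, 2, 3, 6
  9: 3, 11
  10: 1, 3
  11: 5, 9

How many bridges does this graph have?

0

The edges on the cycle 3-7-5-3 are not bridges since each lies on that cycle.
Every edge lies on some cycle, so there are no bridges.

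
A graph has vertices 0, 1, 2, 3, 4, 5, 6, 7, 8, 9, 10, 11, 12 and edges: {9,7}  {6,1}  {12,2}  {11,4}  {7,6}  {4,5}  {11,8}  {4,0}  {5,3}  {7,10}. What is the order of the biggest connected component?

6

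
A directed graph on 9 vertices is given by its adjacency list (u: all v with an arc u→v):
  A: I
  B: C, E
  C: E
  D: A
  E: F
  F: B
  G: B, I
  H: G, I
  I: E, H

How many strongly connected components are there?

4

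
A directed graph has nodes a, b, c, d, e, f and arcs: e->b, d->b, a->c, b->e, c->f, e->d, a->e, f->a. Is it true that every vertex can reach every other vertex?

No

There is no directed path from d to a, so the graph is not strongly connected.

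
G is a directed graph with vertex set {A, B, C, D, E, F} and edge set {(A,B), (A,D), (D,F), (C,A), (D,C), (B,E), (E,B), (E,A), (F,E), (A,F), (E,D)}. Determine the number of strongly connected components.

{A, B, C, D, E, F} are all mutually reachable — one SCC of size 6.
That gives 1 strongly connected component.

1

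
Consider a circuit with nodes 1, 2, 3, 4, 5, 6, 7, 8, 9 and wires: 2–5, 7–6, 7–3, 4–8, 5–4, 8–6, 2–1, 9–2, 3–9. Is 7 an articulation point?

No

Deleting 7 leaves 1 component (was 1) (its neighbors 3, 6 remain connected to each other), so 7 is not a cut vertex.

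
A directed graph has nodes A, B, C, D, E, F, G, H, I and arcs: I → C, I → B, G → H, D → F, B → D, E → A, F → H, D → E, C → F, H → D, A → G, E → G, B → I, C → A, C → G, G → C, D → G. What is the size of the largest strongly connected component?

{A, C, D, E, F, G, H} are all mutually reachable — one SCC of size 7.
{B, I} are all mutually reachable — one SCC of size 2.
The largest has 7 vertices.

7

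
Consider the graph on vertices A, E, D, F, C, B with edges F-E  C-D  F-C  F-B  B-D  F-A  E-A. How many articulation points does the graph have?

1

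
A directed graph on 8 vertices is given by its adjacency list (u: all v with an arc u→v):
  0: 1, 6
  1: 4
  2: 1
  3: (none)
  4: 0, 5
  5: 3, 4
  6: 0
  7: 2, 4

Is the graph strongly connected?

No

There is no directed path from 6 to 7, so the graph is not strongly connected.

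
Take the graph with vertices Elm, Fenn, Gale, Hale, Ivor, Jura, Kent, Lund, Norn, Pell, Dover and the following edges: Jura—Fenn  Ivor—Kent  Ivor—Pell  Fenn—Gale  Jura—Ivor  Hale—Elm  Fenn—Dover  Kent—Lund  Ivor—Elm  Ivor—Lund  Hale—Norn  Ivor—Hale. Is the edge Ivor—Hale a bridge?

After removing Ivor—Hale, the path Ivor-Elm-Hale still connects them, so the edge is not a bridge.

No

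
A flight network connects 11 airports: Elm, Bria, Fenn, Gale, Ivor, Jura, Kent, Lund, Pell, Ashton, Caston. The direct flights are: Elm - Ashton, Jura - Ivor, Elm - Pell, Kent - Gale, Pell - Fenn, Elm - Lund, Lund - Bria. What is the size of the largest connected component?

6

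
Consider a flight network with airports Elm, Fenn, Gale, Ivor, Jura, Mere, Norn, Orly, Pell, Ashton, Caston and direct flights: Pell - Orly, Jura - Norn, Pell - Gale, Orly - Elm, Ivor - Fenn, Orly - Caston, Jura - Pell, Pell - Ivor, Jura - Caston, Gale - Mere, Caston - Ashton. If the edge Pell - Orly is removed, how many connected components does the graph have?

Pell and Orly are still connected via Pell-Jura-Caston-Orly, so the component count stays at 1.

1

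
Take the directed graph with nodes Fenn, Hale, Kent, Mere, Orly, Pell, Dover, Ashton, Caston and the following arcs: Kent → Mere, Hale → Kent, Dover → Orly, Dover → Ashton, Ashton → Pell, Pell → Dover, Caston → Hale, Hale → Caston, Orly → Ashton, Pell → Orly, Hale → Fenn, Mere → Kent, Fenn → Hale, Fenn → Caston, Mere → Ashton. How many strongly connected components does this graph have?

3

{Orly, Pell, Dover, Ashton} are all mutually reachable — one SCC of size 4.
{Fenn, Hale, Caston} are all mutually reachable — one SCC of size 3.
{Kent, Mere} are all mutually reachable — one SCC of size 2.
That gives 3 strongly connected components.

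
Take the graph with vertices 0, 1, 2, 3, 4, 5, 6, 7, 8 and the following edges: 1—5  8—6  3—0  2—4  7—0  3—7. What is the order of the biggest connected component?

Starting from 2 we can reach 2, 4. That is one component of size 2.
Starting from 1 we can reach 1, 5. That is one component of size 2.
Starting from 6 we can reach 6, 8. That is one component of size 2.
Starting from 0 we can reach 0, 3, 7. That is one component of size 3.
The largest has 3 vertices.

3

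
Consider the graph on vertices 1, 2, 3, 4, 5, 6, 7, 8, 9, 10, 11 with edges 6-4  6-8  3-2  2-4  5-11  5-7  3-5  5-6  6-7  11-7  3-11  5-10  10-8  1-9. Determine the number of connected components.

Starting from 1 we can reach 1, 9. That is one component of size 2.
Starting from 2 we can reach 2, 3, 4, 5, 6, 7, 8, 10, 11. That is one component of size 9.
Total: 2 components.

2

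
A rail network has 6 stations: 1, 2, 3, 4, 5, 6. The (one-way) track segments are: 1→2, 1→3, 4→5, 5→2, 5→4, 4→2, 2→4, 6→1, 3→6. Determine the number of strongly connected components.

2

{2, 4, 5} are all mutually reachable — one SCC of size 3.
{1, 3, 6} are all mutually reachable — one SCC of size 3.
That gives 2 strongly connected components.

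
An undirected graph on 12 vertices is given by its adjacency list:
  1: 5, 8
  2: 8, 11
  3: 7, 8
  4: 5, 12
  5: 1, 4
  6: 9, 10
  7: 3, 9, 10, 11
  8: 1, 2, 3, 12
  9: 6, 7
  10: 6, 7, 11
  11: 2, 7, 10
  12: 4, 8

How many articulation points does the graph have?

Removing 8 increases the component count from 1 to 2, so 8 is a cut vertex.
By contrast removing 5 leaves 1 component; it is not a cut vertex. No other vertex is a cut vertex either.

1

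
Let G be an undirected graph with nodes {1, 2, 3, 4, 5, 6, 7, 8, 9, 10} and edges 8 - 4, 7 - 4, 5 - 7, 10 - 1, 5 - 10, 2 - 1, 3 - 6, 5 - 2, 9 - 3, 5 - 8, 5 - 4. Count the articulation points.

2

Removing 3 increases the component count from 2 to 3, so 3 is a cut vertex.
Removing 5 increases the component count from 2 to 3, so 5 is a cut vertex.
By contrast removing 9 leaves 2 components; it is not a cut vertex. No other vertex is a cut vertex either.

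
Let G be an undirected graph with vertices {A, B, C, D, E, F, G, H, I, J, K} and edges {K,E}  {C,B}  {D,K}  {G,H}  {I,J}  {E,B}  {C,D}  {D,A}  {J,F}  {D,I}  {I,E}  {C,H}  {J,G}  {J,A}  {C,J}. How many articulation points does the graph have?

Removing J increases the component count from 1 to 2, so J is a cut vertex.
By contrast removing I leaves 1 component; it is not a cut vertex. No other vertex is a cut vertex either.

1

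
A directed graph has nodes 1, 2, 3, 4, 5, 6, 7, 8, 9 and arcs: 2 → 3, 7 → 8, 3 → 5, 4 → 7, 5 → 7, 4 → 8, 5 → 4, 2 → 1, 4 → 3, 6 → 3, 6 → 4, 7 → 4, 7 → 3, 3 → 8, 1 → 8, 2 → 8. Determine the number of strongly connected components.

6

{3, 4, 5, 7} are all mutually reachable — one SCC of size 4.
{9} is an SCC by itself.
{6} is an SCC by itself.
{1} is an SCC by itself.
{8} is an SCC by itself.
(and 1 more singleton SCC)
That gives 6 strongly connected components.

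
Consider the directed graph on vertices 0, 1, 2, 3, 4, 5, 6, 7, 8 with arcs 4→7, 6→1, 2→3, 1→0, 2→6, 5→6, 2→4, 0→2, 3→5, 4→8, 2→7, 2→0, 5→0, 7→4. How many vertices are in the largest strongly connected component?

{0, 1, 2, 3, 5, 6} are all mutually reachable — one SCC of size 6.
{4, 7} are all mutually reachable — one SCC of size 2.
{8} is an SCC by itself.
The largest has 6 vertices.

6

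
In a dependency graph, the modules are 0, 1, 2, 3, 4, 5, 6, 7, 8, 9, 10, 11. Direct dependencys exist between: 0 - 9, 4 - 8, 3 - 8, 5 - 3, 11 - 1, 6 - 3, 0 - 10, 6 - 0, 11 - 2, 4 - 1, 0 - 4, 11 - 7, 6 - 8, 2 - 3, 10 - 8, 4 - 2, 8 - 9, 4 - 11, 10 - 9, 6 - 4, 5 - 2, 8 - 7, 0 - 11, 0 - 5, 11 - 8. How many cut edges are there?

0

The edges on the cycle 6-0-5-3-2-4-6 are not bridges since each lies on that cycle.
Every edge lies on some cycle, so there are no bridges.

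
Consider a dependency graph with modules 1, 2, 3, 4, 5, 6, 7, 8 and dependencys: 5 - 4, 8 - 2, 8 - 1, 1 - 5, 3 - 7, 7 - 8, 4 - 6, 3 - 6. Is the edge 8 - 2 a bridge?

Yes

Removing 8 - 2 leaves no path between 8 and 2: the component count goes from 1 to 2. So it is a bridge.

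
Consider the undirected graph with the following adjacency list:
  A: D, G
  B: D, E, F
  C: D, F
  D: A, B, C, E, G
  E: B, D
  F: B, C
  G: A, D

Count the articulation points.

1

Removing D increases the component count from 1 to 2, so D is a cut vertex.
By contrast removing B leaves 1 component; it is not a cut vertex. No other vertex is a cut vertex either.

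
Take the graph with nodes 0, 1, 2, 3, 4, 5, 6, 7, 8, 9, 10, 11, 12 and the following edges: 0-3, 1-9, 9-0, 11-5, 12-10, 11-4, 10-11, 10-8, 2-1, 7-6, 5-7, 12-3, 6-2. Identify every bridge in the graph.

10-8, 11-4

The edges on the cycle 12-10-11-5-7-6-2-1-9-0-3-12 are not bridges since each lies on that cycle.
But removing 10-8 disconnects 10 from 8; removing 11-4 disconnects 11 from 4 — these are bridges.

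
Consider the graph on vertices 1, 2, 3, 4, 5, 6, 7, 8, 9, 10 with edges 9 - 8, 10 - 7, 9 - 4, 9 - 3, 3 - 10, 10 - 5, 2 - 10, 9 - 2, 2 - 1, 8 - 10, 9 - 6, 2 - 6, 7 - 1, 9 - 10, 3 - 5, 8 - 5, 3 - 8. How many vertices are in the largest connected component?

Starting from 1 we can reach 1, 2, 3, 4, 5, 6, 7, 8, 9, 10. That is one component of size 10.
The largest has 10 vertices.

10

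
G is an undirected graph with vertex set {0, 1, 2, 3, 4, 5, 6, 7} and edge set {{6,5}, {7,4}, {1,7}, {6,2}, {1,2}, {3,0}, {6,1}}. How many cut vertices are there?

3

Removing 1 increases the component count from 2 to 3, so 1 is a cut vertex.
Removing 6 increases the component count from 2 to 3, so 6 is a cut vertex.
Removing 7 increases the component count from 2 to 3, so 7 is a cut vertex.
By contrast removing 4 leaves 2 components; it is not a cut vertex. No other vertex is a cut vertex either.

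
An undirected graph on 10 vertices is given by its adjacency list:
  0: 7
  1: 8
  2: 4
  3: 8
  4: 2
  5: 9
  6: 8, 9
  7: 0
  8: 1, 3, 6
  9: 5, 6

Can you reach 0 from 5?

The component containing 5 is {1, 3, 5, 6, 8, 9}, and 0 is not in it.

No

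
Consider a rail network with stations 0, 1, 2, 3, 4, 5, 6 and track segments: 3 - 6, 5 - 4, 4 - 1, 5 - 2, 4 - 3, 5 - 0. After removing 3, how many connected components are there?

With 3 gone, the remaining components are: {6}; {0, 1, 2, 4, 5}.
That is 2 components.

2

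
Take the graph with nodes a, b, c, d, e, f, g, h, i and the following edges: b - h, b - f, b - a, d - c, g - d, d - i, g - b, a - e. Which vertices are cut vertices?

Removing a increases the component count from 1 to 2, so a is a cut vertex.
Removing b increases the component count from 1 to 4, so b is a cut vertex.
Removing d increases the component count from 1 to 3, so d is a cut vertex.
Likewise g is a cut vertex.
By contrast removing f leaves 1 component; it is not a cut vertex. No other vertex is a cut vertex either.

a, b, d, g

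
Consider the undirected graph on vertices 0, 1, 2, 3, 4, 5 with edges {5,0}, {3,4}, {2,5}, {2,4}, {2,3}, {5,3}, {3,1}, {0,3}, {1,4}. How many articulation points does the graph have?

Removing 1, for instance, still leaves 1 component. No single vertex removal increases the component count — the graph has no articulation points.

0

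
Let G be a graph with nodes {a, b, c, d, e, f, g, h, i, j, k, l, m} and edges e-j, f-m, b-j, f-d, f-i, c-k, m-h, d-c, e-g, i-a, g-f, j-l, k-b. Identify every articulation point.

f, i, j, m

Removing f increases the component count from 1 to 3, so f is a cut vertex.
Removing i increases the component count from 1 to 2, so i is a cut vertex.
Removing j increases the component count from 1 to 2, so j is a cut vertex.
Likewise m is a cut vertex.
By contrast removing l leaves 1 component; it is not a cut vertex. No other vertex is a cut vertex either.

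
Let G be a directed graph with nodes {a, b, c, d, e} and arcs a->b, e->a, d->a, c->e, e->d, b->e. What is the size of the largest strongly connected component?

{a, b, d, e} are all mutually reachable — one SCC of size 4.
{c} is an SCC by itself.
The largest has 4 vertices.

4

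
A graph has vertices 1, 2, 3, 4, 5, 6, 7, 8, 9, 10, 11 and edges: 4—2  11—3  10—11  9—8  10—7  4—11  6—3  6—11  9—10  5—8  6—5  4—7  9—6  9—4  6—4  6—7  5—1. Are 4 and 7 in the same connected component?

Yes

From 4 we can reach 1, 2, 3, 4, 5, 6, 7, 8, 9, 10, 11, which includes 7.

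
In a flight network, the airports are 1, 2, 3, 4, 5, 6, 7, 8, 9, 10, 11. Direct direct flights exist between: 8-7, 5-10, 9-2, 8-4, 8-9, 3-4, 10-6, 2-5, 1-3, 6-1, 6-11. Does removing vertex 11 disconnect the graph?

Deleting 11 leaves 1 component (was 1), so 11 is not a cut vertex.

No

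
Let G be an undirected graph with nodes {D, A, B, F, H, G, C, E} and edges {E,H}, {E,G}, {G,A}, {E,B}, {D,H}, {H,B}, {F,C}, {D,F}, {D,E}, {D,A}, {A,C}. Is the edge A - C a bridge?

No

After removing A - C, the path A-D-F-C still connects them, so the edge is not a bridge.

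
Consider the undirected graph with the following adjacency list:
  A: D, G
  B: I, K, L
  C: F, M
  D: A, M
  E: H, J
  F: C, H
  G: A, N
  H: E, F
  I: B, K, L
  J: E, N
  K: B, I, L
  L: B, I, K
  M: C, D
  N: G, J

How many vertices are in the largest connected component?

10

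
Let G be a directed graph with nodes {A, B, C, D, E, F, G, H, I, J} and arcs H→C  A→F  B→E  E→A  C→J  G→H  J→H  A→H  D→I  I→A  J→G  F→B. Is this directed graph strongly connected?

No

There is no directed path from I to D, so the graph is not strongly connected.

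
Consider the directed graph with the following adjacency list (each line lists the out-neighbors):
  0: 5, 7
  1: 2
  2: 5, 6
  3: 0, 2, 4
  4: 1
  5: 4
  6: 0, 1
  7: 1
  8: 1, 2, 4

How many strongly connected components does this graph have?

3

{0, 1, 2, 4, 5, 6, 7} are all mutually reachable — one SCC of size 7.
{8} is an SCC by itself.
{3} is an SCC by itself.
That gives 3 strongly connected components.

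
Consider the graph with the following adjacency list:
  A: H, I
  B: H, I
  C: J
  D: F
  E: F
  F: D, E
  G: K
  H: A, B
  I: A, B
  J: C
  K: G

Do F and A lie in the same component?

No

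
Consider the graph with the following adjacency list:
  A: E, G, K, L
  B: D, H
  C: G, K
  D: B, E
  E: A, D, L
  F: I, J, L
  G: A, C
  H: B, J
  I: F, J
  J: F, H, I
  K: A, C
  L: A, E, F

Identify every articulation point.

A

Removing A increases the component count from 1 to 2, so A is a cut vertex.
By contrast removing F leaves 1 component; it is not a cut vertex. No other vertex is a cut vertex either.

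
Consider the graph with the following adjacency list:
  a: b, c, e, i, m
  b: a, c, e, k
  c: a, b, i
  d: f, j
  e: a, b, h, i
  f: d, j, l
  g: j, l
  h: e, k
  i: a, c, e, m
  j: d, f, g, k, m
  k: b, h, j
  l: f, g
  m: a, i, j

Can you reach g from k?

Yes

From k we can reach a, b, c, d, e, f, g, h, i, j, k, l, m, which includes g.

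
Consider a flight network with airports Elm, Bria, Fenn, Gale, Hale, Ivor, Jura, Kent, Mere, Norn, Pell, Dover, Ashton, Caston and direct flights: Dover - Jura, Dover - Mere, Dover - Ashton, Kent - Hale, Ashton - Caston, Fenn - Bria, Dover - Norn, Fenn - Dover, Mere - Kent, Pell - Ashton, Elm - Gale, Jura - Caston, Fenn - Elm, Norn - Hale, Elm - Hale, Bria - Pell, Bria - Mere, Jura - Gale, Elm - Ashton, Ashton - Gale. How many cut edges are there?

0

The edges on the cycle Fenn-Bria-Pell-Ashton-Dover-Fenn are not bridges since each lies on that cycle.
Every edge lies on some cycle, so there are no bridges.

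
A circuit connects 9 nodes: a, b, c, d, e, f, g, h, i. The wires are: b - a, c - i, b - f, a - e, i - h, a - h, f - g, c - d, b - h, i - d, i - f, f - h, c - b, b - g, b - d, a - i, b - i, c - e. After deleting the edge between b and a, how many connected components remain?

1

b and a are still connected via b-h-a, so the component count stays at 1.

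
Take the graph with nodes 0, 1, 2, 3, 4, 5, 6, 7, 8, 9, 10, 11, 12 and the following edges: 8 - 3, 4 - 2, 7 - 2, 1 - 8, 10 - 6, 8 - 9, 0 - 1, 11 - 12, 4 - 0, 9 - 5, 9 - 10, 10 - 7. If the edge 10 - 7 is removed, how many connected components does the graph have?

10 and 7 are still connected via 10-9-8-1-0-4-2-7, so the component count stays at 2.

2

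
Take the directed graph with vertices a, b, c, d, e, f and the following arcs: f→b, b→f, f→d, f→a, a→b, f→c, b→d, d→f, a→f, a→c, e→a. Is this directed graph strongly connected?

No

There is no directed path from c to a, so the graph is not strongly connected.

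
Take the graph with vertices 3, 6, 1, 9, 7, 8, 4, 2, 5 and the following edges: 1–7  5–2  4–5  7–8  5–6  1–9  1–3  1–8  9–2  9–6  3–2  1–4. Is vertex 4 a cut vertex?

Deleting 4 leaves 1 component (was 1) (its neighbors 1, 5 remain connected to each other), so 4 is not a cut vertex.

No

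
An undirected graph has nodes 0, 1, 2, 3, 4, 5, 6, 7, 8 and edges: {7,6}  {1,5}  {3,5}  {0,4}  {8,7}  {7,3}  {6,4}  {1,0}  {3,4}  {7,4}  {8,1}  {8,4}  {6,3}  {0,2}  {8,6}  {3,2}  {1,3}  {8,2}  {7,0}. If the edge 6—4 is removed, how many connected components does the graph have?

1

6 and 4 are still connected via 6-8-4, so the component count stays at 1.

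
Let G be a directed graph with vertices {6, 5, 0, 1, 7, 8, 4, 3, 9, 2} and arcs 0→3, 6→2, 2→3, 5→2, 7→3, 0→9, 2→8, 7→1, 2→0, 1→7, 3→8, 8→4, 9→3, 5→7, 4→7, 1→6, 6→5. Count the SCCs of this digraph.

1

{0, 1, 2, 3, 4, 5, 6, 7, 8, 9} are all mutually reachable — one SCC of size 10.
That gives 1 strongly connected component.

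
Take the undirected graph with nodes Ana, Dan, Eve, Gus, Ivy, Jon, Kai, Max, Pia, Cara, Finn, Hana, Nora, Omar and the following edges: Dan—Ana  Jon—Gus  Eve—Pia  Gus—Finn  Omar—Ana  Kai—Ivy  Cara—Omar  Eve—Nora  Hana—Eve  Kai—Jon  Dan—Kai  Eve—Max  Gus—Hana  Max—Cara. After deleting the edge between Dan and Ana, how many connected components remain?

1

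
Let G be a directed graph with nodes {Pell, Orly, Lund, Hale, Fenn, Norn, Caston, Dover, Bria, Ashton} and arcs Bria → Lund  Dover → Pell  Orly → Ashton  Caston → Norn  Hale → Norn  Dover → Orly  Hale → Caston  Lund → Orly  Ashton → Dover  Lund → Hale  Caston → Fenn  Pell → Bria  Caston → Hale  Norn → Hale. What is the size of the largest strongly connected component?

6

{Bria, Lund, Orly, Pell, Dover, Ashton} are all mutually reachable — one SCC of size 6.
{Hale, Norn, Caston} are all mutually reachable — one SCC of size 3.
{Fenn} is an SCC by itself.
The largest has 6 vertices.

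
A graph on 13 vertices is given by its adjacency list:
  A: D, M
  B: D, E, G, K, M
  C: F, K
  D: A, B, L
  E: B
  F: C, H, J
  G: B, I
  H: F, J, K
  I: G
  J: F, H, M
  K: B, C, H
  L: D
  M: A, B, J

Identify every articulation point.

B, D, G

Removing B increases the component count from 1 to 3, so B is a cut vertex.
Removing D increases the component count from 1 to 2, so D is a cut vertex.
Removing G increases the component count from 1 to 2, so G is a cut vertex.
By contrast removing H leaves 1 component; it is not a cut vertex. No other vertex is a cut vertex either.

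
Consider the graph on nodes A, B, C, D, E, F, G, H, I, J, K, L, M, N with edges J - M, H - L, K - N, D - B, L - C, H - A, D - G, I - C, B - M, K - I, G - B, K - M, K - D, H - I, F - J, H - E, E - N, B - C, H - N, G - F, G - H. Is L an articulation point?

No

Deleting L leaves 1 component (was 1) (its neighbors C, H remain connected to each other), so L is not a cut vertex.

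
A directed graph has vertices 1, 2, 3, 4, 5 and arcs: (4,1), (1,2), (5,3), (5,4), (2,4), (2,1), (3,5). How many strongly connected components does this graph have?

{1, 2, 4} are all mutually reachable — one SCC of size 3.
{3, 5} are all mutually reachable — one SCC of size 2.
That gives 2 strongly connected components.

2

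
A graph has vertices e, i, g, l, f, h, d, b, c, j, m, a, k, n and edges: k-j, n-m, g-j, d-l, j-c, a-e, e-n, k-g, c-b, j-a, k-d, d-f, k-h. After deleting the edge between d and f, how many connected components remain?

3

Before removal there are 2 components.
d-f is a bridge — removing it separates d's side from f's side.
After removal: 3 components.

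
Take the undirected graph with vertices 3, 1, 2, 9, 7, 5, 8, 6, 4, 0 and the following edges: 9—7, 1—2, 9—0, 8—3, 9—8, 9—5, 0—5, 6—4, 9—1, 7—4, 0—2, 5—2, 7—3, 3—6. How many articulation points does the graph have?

1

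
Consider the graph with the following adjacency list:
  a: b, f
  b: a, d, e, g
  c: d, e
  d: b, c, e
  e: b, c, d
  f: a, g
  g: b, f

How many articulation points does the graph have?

Removing b increases the component count from 1 to 2, so b is a cut vertex.
By contrast removing d leaves 1 component; it is not a cut vertex. No other vertex is a cut vertex either.

1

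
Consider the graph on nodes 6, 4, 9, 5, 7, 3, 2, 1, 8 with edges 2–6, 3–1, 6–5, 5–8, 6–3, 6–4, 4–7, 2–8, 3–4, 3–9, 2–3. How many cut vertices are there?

2

Removing 3 increases the component count from 1 to 3, so 3 is a cut vertex.
Removing 4 increases the component count from 1 to 2, so 4 is a cut vertex.
By contrast removing 8 leaves 1 component; it is not a cut vertex. No other vertex is a cut vertex either.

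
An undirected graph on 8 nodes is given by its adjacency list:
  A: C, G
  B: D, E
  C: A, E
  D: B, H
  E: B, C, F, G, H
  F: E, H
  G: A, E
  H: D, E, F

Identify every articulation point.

E

Removing E increases the component count from 1 to 2, so E is a cut vertex.
By contrast removing G leaves 1 component; it is not a cut vertex. No other vertex is a cut vertex either.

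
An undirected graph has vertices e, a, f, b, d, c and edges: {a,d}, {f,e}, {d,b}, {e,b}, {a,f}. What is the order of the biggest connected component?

5

c is isolated — a component by itself.
Starting from a we can reach a, b, d, e, f. That is one component of size 5.
The largest has 5 vertices.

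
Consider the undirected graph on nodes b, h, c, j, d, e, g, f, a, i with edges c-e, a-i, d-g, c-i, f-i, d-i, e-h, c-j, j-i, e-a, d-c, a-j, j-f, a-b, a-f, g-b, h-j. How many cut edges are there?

0

The edges on the cycle c-e-h-j-c are not bridges since each lies on that cycle.
Every edge lies on some cycle, so there are no bridges.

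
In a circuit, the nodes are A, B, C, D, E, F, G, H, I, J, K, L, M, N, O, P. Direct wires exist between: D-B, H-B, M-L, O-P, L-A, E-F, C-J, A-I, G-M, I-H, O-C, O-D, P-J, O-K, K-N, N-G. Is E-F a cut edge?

Removing E-F leaves no path between E and F: the component count goes from 2 to 3. So it is a bridge.

Yes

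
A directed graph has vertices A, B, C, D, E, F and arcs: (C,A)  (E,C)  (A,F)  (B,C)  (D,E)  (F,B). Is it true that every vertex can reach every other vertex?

There is no directed path from A to D, so the graph is not strongly connected.

No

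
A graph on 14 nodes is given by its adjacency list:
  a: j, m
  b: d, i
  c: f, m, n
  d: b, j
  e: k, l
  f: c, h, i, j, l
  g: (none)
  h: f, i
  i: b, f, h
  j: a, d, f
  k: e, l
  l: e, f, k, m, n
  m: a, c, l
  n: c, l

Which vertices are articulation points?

l

Removing l increases the component count from 2 to 3, so l is a cut vertex.
By contrast removing e leaves 2 components; it is not a cut vertex. No other vertex is a cut vertex either.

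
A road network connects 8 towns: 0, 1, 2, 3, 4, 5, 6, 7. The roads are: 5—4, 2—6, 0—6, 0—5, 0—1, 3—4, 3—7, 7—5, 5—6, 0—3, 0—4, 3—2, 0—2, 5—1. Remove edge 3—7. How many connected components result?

1

3 and 7 are still connected via 3-0-5-7, so the component count stays at 1.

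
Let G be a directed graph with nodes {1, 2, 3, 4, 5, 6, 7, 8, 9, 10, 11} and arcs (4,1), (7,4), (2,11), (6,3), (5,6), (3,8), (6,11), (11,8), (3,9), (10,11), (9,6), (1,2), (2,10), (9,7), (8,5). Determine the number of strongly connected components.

1

{1, 2, 3, 4, 5, 6, 7, 8, 9, 10, 11} are all mutually reachable — one SCC of size 11.
That gives 1 strongly connected component.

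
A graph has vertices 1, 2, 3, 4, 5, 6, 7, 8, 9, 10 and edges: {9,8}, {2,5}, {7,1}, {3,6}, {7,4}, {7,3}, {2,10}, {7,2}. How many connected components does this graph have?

Starting from 8 we can reach 8, 9. That is one component of size 2.
Starting from 1 we can reach 1, 2, 3, 4, 5, 6, 7, 10. That is one component of size 8.
Total: 2 components.

2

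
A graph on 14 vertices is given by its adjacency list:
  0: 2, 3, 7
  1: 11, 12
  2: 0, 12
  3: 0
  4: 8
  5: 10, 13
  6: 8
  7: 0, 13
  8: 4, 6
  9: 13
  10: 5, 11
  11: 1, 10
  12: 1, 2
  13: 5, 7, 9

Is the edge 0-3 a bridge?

Yes

Removing 0-3 leaves no path between 0 and 3: the component count goes from 2 to 3. So it is a bridge.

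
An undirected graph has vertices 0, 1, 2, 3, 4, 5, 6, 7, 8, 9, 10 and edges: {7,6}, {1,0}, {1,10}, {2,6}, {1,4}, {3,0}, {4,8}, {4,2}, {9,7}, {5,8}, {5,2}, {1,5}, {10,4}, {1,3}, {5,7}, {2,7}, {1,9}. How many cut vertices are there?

1

Removing 1 increases the component count from 1 to 2, so 1 is a cut vertex.
By contrast removing 4 leaves 1 component; it is not a cut vertex. No other vertex is a cut vertex either.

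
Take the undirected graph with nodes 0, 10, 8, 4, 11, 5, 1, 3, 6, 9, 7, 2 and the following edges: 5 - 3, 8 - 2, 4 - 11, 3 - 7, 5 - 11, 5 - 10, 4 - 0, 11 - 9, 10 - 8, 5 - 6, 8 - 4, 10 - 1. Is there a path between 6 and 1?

From 6 we can reach 0, 1, 2, 3, 4, 5, 6, 7, 8, 9, 10, 11, which includes 1.

Yes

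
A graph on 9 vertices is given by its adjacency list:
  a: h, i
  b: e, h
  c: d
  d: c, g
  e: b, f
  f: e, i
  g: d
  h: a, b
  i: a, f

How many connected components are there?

Starting from c we can reach c, d, g. That is one component of size 3.
Starting from a we can reach a, b, e, f, h, i. That is one component of size 6.
Total: 2 components.

2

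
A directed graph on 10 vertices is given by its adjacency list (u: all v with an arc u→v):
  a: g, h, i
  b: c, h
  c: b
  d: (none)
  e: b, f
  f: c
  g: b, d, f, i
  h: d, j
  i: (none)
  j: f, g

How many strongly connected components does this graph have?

{b, c, f, g, h, j} are all mutually reachable — one SCC of size 6.
{i} is an SCC by itself.
{d} is an SCC by itself.
{e} is an SCC by itself.
{a} is an SCC by itself.
That gives 5 strongly connected components.

5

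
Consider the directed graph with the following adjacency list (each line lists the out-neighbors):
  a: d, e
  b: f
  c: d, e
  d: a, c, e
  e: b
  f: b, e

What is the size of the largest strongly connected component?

{a, c, d} are all mutually reachable — one SCC of size 3.
{b, e, f} are all mutually reachable — one SCC of size 3.
The largest has 3 vertices.

3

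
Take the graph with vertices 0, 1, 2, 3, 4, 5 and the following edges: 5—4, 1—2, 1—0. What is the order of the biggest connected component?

3 is isolated — a component by itself.
Starting from 4 we can reach 4, 5. That is one component of size 2.
Starting from 0 we can reach 0, 1, 2. That is one component of size 3.
The largest has 3 vertices.

3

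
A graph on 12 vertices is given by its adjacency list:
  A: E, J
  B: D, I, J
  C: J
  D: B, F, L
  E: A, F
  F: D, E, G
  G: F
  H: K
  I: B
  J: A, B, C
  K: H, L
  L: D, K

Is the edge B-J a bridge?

After removing B-J, the path B-D-F-E-A-J still connects them, so the edge is not a bridge.

No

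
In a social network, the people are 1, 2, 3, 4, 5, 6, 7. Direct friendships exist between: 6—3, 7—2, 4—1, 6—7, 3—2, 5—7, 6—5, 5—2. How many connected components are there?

Starting from 1 we can reach 1, 4. That is one component of size 2.
Starting from 2 we can reach 2, 3, 5, 6, 7. That is one component of size 5.
Total: 2 components.

2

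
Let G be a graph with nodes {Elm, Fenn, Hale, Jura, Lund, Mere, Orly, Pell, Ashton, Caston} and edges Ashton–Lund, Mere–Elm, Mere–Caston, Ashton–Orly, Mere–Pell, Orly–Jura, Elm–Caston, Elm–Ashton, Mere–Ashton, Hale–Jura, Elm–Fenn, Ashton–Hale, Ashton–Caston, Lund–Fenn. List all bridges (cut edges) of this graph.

The edges on the cycle Mere-Elm-Fenn-Lund-Ashton-Mere are not bridges since each lies on that cycle.
But removing Mere–Pell disconnects Mere from Pell — this is a bridge.

Mere-Pell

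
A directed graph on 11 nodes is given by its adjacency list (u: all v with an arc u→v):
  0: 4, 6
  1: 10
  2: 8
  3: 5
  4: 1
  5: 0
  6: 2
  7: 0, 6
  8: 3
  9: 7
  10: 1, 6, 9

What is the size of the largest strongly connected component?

11

{0, 1, 2, 3, 4, 5, 6, 7, 8, 9, 10} are all mutually reachable — one SCC of size 11.
The largest has 11 vertices.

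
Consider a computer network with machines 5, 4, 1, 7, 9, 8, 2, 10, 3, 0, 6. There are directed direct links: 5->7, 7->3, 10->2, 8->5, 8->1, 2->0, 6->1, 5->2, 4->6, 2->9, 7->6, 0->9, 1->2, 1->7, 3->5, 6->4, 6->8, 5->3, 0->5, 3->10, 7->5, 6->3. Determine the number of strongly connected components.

2

{0, 1, 2, 3, 4, 5, 6, 7, 8, 10} are all mutually reachable — one SCC of size 10.
{9} is an SCC by itself.
That gives 2 strongly connected components.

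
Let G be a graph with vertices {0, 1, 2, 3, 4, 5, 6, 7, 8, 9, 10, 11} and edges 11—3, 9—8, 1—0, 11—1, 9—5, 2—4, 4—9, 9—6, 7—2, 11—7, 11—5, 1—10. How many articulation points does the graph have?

3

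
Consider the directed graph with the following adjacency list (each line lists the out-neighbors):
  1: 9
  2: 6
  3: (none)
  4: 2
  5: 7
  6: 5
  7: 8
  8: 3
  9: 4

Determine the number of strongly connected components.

{2} is an SCC by itself.
{7} is an SCC by itself.
{6} is an SCC by itself.
{5} is an SCC by itself.
{9} is an SCC by itself.
(and 4 more singleton SCCs)
That gives 9 strongly connected components.

9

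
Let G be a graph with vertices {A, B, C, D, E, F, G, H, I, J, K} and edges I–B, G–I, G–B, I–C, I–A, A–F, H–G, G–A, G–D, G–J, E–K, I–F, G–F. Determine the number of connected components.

Starting from E we can reach E, K. That is one component of size 2.
Starting from A we can reach A, B, C, D, F, G, H, I, J. That is one component of size 9.
Total: 2 components.

2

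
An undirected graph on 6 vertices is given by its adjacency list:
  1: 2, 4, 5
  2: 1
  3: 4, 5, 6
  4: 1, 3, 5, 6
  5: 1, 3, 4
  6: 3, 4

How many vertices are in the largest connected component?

6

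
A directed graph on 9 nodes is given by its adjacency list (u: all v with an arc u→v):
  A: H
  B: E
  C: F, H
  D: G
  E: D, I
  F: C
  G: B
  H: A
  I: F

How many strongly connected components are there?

{B, D, E, G} are all mutually reachable — one SCC of size 4.
{A, H} are all mutually reachable — one SCC of size 2.
{C, F} are all mutually reachable — one SCC of size 2.
{I} is an SCC by itself.
That gives 4 strongly connected components.

4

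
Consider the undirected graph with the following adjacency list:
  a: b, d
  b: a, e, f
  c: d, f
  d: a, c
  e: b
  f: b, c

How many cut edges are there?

The edges on the cycle c-d-a-b-f-c are not bridges since each lies on that cycle.
But removing b-e disconnects b from e — this is a bridge.

1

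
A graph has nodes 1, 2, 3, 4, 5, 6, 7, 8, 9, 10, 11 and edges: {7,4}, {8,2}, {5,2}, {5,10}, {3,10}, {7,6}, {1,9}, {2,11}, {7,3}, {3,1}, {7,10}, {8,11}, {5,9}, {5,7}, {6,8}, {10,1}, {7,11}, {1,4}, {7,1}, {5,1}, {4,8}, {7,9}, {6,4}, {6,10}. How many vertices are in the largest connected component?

Starting from 1 we can reach 1, 2, 3, 4, 5, 6, 7, 8, 9, 10, 11. That is one component of size 11.
The largest has 11 vertices.

11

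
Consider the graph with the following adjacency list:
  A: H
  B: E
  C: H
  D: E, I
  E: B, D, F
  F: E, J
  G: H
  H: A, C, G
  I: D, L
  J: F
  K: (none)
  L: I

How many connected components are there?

3

K is isolated — a component by itself.
Starting from A we can reach A, C, G, H. That is one component of size 4.
Starting from B we can reach B, D, E, F, I, J, L. That is one component of size 7.
Total: 3 components.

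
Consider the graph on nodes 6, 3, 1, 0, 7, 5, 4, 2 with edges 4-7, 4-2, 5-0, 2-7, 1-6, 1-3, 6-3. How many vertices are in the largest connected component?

3

Starting from 0 we can reach 0, 5. That is one component of size 2.
Starting from 2 we can reach 2, 4, 7. That is one component of size 3.
Starting from 1 we can reach 1, 3, 6. That is one component of size 3.
The largest has 3 vertices.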